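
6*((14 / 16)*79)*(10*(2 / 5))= 1659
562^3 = 177504328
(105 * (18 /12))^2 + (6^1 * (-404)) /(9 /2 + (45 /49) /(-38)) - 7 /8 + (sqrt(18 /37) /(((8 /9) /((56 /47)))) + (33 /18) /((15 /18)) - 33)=189 * sqrt(74) /1739 + 1346385467 /55560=24233.93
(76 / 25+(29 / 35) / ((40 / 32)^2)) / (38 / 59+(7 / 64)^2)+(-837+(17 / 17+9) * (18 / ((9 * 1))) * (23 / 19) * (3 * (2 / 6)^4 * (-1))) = -59240948385257 / 71164193625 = -832.45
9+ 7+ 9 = 25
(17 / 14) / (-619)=-17 / 8666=-0.00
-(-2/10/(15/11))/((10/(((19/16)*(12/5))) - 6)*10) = -209/35500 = -0.01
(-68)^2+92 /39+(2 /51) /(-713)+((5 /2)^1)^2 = 2919896341 /630292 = 4632.61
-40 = -40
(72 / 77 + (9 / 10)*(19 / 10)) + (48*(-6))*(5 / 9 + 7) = -16734833 / 7700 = -2173.35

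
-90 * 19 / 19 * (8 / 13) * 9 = -6480 / 13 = -498.46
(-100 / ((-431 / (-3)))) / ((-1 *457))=300 / 196967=0.00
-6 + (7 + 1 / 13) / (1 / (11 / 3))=778 / 39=19.95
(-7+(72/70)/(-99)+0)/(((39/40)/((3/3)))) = -21592/3003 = -7.19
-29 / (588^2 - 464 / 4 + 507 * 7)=-29 / 349177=-0.00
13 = 13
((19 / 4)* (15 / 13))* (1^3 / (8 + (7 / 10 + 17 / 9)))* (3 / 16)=38475 / 396448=0.10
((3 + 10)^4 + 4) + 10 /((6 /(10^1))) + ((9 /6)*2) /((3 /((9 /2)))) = 28586.17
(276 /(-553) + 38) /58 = 10369 /16037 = 0.65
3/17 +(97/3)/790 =8759/40290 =0.22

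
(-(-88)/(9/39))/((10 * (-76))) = -143/285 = -0.50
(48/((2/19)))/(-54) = -8.44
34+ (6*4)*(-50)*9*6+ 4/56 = -906723/14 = -64765.93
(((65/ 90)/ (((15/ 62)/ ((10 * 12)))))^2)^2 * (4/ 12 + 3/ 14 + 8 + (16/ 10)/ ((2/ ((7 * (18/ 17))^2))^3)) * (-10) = -18162040549517414645908713472/ 3325698394389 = -5461120761930716.04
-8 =-8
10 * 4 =40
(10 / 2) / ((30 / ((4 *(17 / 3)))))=34 / 9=3.78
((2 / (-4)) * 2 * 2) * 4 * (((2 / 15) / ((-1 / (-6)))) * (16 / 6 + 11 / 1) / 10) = -656 / 75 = -8.75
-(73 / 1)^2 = -5329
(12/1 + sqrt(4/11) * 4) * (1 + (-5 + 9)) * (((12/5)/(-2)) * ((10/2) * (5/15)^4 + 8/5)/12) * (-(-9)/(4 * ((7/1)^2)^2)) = -673/72030 - 673 * sqrt(11)/1188495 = -0.01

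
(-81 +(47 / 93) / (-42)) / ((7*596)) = -0.02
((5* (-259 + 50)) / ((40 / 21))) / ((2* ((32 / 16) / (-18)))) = 39501 / 16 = 2468.81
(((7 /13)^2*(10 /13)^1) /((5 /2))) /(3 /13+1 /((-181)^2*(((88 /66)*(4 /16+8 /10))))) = 22474046 /58139887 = 0.39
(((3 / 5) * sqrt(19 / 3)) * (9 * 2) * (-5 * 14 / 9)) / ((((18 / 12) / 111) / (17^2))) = -598808 * sqrt(57) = -4520901.26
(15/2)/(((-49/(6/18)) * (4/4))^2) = 0.00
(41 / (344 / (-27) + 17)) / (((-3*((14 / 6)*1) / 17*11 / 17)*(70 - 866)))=319923 / 7048580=0.05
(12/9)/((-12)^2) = 1/108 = 0.01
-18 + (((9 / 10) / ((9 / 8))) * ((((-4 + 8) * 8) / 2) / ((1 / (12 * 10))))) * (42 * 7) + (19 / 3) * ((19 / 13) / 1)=17611435 / 39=451575.26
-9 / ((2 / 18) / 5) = -405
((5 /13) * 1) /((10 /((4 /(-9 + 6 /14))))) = -0.02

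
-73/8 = -9.12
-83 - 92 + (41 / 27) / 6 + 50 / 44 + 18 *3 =-106573 / 891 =-119.61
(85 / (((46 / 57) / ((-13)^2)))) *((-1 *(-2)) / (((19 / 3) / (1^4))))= 129285 / 23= 5621.09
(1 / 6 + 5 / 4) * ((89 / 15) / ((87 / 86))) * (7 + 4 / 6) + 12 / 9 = 65.04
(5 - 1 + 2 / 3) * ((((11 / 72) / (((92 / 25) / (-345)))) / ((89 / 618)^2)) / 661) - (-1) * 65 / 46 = -1667915845 / 481691852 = -3.46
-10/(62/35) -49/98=-381/62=-6.15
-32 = -32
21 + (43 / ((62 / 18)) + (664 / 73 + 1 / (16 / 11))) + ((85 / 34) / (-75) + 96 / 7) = 216507997 / 3801840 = 56.95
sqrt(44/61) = 2 *sqrt(671)/61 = 0.85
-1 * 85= -85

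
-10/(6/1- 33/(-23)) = -230/171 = -1.35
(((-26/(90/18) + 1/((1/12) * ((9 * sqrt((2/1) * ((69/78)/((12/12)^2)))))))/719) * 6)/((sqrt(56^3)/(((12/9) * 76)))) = -494 * sqrt(14)/176155 + 76 * sqrt(4186)/2430939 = -0.01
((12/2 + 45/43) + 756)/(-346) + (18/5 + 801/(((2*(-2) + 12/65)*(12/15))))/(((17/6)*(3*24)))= -8716566237/2509025920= -3.47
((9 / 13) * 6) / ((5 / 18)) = 972 / 65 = 14.95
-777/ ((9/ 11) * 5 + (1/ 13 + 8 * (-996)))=111111/ 1138828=0.10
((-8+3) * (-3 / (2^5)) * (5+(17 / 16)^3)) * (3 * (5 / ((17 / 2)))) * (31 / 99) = 19679575 / 12255232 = 1.61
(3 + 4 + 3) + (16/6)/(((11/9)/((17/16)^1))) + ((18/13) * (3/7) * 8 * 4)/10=142313/10010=14.22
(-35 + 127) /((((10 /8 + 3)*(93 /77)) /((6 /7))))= 8096 /527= 15.36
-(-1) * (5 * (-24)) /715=-24 /143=-0.17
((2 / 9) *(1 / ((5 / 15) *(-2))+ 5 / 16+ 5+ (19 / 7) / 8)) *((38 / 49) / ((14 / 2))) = 2945 / 28812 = 0.10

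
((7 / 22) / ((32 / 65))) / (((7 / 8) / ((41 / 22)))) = 2665 / 1936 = 1.38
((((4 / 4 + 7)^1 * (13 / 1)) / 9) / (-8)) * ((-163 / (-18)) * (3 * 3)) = -2119 / 18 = -117.72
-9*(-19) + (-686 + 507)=-8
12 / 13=0.92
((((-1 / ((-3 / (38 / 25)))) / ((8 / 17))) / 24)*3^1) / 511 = 323 / 1226400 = 0.00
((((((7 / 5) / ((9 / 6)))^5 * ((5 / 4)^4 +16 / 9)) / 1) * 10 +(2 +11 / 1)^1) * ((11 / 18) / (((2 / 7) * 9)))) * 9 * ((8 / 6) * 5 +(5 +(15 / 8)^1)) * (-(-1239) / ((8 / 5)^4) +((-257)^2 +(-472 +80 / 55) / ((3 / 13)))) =185143904678928265343 / 2321901158400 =79738064.65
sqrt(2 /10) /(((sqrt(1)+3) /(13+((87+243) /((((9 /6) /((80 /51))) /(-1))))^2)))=309793813 * sqrt(5) /52020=13316.42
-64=-64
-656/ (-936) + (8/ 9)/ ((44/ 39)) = 1916/ 1287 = 1.49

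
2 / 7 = 0.29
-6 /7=-0.86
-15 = -15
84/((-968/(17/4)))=-357/968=-0.37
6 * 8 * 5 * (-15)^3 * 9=-7290000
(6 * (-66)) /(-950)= 198 /475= 0.42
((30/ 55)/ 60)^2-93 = -1125299/ 12100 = -93.00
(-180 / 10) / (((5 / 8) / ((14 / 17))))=-2016 / 85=-23.72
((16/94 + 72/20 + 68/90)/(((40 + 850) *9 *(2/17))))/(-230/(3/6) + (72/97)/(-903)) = -1187763157/113765277300300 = -0.00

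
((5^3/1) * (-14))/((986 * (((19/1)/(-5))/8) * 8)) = 4375/9367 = 0.47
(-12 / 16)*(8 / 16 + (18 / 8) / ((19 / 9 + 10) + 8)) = -1329 / 2896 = -0.46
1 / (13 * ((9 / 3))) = 1 / 39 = 0.03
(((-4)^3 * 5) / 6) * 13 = -2080 / 3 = -693.33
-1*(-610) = 610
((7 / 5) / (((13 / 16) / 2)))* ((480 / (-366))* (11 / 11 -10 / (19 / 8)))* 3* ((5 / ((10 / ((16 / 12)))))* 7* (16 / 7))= 114688 / 247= 464.32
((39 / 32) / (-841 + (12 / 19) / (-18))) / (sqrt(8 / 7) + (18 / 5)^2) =-0.00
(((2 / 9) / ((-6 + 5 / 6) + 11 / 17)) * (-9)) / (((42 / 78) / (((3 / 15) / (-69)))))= -884 / 371105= -0.00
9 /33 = 3 /11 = 0.27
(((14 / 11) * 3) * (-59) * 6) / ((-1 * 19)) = 14868 / 209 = 71.14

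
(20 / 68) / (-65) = -1 / 221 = -0.00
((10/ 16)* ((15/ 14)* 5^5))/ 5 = 46875/ 112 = 418.53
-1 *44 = -44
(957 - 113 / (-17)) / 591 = 16382 / 10047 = 1.63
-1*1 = -1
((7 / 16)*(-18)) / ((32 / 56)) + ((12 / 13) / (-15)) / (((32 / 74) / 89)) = -55009 / 2080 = -26.45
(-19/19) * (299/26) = -23/2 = -11.50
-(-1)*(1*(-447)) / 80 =-447 / 80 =-5.59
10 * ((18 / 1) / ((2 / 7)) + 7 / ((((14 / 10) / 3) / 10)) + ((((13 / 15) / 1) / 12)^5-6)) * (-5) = -39114057971293 / 3779136000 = -10350.00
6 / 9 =2 / 3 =0.67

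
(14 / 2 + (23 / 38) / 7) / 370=377 / 19684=0.02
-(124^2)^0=-1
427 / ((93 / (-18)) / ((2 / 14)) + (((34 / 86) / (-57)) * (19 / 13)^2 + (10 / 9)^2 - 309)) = -502687458 / 404912881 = -1.24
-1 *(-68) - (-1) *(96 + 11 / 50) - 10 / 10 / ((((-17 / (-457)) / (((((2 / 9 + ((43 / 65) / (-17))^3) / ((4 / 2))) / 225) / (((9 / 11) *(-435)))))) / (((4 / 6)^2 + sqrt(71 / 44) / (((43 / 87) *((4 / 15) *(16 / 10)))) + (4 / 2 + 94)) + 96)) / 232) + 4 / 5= 35753276601811 *sqrt(781) / 19173459110130000 + 18813224911945526069 / 112867019470968750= 166.74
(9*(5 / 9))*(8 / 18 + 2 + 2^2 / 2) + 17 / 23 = 4753 / 207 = 22.96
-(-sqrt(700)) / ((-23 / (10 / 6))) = -50 * sqrt(7) / 69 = -1.92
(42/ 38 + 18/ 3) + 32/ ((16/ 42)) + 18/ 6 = 1788/ 19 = 94.11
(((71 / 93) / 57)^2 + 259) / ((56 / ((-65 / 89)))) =-3.38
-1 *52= -52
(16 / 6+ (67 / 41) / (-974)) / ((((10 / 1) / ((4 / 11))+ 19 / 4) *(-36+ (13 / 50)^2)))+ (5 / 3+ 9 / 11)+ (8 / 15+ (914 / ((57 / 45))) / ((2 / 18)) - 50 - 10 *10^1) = 4604158836828880346 / 725381220172455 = 6347.23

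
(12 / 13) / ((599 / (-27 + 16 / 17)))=-5316 / 132379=-0.04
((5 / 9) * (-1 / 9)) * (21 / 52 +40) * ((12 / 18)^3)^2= -168080 / 767637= -0.22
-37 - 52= -89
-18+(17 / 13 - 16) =-425 / 13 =-32.69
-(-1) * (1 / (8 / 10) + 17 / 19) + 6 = 619 / 76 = 8.14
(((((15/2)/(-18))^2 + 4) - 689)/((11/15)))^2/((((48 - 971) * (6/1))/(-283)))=568626416875/12759552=44564.76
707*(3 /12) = 707 /4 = 176.75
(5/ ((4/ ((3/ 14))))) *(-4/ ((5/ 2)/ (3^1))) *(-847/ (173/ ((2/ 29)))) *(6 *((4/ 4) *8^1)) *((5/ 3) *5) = 871200/ 5017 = 173.65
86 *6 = 516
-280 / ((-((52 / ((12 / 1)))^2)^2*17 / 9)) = 204120 / 485537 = 0.42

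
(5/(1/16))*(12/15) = 64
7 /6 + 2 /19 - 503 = -57197 /114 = -501.73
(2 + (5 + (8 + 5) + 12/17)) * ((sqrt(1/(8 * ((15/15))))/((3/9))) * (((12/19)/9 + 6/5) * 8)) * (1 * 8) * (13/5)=26504192 * sqrt(2)/8075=4641.81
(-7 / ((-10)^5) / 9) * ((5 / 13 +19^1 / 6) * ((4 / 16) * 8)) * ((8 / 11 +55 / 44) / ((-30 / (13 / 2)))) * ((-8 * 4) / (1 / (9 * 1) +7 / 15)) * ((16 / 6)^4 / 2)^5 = 63310477661667590144 / 4674470337590625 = 13543.88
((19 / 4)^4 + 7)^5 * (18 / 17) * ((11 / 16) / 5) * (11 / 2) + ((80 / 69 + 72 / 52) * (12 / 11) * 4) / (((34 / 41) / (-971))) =144151619475405753086460555914473 / 4918159491507159040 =29310074169886.43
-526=-526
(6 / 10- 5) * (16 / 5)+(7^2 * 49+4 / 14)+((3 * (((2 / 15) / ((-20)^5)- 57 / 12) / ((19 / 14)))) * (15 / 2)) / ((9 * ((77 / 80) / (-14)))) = 110360458849 / 43890000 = 2514.48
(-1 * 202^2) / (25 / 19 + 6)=-775276 / 139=-5577.53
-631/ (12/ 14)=-4417/ 6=-736.17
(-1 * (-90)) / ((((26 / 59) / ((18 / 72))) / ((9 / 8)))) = 23895 / 416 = 57.44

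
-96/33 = -32/11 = -2.91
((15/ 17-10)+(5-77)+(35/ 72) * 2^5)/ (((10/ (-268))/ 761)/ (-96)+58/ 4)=-4676119744/ 1034191209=-4.52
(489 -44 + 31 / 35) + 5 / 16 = 249871 / 560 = 446.20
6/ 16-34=-269/ 8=-33.62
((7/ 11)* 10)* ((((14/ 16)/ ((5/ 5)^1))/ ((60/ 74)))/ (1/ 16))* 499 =1809374/ 33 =54829.52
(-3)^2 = 9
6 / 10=3 / 5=0.60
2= 2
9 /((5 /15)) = 27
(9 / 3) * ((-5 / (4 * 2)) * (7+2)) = -135 / 8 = -16.88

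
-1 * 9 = -9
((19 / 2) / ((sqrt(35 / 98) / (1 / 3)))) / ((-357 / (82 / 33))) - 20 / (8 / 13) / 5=-6.54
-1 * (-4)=4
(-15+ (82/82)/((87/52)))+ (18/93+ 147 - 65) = 182833/2697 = 67.79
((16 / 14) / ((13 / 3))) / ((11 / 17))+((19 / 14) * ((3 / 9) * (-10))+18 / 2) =14666 / 3003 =4.88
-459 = -459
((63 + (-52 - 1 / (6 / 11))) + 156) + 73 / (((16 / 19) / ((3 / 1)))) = 20411 / 48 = 425.23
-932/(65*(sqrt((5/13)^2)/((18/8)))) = -83.88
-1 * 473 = -473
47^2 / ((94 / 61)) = 2867 / 2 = 1433.50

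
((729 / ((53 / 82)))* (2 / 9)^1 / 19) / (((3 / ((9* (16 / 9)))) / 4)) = 283392 / 1007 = 281.42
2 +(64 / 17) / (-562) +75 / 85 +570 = 2736627 / 4777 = 572.88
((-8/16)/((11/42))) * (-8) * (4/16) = 42/11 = 3.82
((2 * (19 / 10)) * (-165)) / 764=-627 / 764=-0.82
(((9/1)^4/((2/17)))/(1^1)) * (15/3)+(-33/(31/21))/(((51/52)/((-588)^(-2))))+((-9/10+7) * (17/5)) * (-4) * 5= 3019732168067/10845660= 278427.70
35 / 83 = 0.42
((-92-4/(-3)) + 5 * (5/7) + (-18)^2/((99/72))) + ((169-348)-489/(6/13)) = -503561/462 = -1089.96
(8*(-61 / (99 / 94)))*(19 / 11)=-871568 / 1089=-800.34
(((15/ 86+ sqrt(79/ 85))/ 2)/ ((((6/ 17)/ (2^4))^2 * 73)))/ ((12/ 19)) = 109820/ 28251+ 2584 * sqrt(6715)/ 9855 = 25.37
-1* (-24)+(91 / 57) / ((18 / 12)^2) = 12676 / 513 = 24.71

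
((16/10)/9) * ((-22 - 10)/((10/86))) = -11008/225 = -48.92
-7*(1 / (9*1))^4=-7 / 6561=-0.00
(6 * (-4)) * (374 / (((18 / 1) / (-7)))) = 3490.67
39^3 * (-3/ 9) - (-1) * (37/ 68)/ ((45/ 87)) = -20167387/ 1020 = -19771.95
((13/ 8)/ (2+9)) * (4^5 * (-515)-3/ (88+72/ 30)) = -3098767555/ 39776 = -77905.46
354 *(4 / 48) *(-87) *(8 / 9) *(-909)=2073732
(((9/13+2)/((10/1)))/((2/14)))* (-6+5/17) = -4753/442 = -10.75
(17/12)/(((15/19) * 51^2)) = 19/27540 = 0.00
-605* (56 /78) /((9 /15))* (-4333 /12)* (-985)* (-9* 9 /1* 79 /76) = 21418876392375 /988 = 21679024688.64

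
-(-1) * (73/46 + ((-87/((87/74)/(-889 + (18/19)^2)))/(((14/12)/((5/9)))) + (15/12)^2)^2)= 331447837302087555359/338392551168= 979477344.16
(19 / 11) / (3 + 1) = 19 / 44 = 0.43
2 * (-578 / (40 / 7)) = -2023 / 10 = -202.30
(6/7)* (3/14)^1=9/49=0.18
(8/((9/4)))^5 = 33554432/59049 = 568.25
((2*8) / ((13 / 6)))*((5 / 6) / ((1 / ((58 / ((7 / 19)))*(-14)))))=-176320 / 13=-13563.08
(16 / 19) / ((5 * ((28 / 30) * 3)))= 8 / 133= 0.06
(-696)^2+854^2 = 1213732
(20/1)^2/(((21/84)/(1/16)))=100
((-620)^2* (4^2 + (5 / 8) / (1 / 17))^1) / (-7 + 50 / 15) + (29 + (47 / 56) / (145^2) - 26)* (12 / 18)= -2791266.18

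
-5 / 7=-0.71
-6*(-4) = 24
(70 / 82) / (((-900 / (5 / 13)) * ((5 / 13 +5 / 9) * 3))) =-7 / 54120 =-0.00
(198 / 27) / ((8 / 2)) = 11 / 6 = 1.83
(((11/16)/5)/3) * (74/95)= 0.04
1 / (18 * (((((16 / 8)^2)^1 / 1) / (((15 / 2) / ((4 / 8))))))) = 5 / 24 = 0.21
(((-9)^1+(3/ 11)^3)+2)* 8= -55.84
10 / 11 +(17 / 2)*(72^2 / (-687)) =-63.23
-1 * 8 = -8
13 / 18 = 0.72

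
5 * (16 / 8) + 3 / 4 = 43 / 4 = 10.75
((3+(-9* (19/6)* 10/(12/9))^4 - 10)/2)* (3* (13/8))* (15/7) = 312622566067305/28672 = 10903409809.83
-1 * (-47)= 47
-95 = -95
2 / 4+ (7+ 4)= 23 / 2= 11.50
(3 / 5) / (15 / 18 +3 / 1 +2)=18 / 175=0.10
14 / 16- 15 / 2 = -53 / 8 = -6.62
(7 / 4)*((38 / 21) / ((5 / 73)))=46.23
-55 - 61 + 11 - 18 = -123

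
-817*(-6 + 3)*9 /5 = 22059 /5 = 4411.80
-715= -715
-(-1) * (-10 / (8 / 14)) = -35 / 2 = -17.50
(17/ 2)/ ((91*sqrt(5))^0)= 17/ 2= 8.50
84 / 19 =4.42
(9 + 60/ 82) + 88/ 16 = 1249/ 82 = 15.23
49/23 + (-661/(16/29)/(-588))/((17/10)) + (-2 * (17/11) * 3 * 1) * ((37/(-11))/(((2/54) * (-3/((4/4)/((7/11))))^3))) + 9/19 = -28676905633/244622112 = -117.23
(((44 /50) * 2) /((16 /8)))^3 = 10648 /15625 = 0.68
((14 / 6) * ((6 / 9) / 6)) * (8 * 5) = 280 / 27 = 10.37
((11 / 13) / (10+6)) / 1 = 0.05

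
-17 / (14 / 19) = -323 / 14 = -23.07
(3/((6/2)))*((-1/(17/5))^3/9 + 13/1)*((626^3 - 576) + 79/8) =140980865279923/44217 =3188386034.33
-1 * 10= -10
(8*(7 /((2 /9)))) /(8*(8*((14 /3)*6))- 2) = 126 /895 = 0.14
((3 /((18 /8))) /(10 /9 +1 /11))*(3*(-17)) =-396 /7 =-56.57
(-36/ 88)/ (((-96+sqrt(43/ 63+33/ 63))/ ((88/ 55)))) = 54 * sqrt(133)/ 7982315+54432/ 7982315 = 0.01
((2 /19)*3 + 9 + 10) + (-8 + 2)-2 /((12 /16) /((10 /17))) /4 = 12523 /969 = 12.92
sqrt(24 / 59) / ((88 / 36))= 9*sqrt(354) / 649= 0.26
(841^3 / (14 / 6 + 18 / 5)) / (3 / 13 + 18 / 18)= 115990547595 / 1424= 81454036.23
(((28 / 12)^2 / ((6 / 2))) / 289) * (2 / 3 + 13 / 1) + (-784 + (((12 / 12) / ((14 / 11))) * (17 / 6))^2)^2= 107808769318209 / 177635584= 606909.76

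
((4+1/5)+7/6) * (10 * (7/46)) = 49/6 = 8.17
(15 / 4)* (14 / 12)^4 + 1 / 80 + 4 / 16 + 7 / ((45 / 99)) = 195349 / 8640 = 22.61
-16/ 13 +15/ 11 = 19/ 143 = 0.13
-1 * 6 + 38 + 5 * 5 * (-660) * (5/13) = -6314.15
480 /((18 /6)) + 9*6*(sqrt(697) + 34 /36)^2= 102*sqrt(697) + 227077 /6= 40539.04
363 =363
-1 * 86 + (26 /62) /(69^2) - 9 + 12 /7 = -93.29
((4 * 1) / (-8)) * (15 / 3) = -5 / 2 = -2.50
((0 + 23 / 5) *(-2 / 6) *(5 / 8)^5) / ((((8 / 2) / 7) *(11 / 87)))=-2918125 / 1441792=-2.02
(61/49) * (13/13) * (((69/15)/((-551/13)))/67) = -18239/9044665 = -0.00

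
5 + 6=11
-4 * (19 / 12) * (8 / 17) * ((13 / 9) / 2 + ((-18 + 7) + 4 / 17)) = 233548 / 7803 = 29.93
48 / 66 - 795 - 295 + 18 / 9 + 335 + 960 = 2285 / 11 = 207.73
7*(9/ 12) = 21/ 4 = 5.25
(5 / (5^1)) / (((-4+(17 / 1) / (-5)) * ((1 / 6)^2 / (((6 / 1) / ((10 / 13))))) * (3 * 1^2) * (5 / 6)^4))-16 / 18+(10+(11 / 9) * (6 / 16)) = -27736891 / 1665000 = -16.66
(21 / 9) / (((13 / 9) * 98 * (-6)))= -1 / 364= -0.00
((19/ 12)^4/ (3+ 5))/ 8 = 130321/ 1327104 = 0.10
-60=-60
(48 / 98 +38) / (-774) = -943 / 18963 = -0.05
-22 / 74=-11 / 37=-0.30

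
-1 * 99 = -99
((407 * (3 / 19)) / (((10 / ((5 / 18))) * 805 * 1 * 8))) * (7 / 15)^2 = 2849 / 47196000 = 0.00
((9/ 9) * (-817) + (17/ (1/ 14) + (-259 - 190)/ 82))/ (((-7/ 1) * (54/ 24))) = 95854/ 2583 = 37.11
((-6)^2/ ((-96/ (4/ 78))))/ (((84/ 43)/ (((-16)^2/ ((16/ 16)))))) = -688/ 273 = -2.52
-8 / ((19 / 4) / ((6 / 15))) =-0.67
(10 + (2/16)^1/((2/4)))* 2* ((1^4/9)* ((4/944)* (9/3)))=41/1416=0.03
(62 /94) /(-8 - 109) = -31 /5499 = -0.01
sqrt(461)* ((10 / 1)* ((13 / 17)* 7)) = 910* sqrt(461) / 17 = 1149.33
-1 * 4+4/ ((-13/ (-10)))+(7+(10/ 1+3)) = 248/ 13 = 19.08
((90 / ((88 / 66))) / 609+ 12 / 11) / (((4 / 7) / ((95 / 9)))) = 169955 / 7656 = 22.20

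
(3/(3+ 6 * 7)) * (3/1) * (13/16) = 13/80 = 0.16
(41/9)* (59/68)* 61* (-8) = -295118/153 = -1928.88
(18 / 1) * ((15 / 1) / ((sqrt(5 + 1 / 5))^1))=118.40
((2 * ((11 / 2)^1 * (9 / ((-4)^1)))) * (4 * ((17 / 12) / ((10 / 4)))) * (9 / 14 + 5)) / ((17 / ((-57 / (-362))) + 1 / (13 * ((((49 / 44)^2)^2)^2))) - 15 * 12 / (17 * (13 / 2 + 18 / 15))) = -29155491511407652630239 / 9819890258218463894360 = -2.97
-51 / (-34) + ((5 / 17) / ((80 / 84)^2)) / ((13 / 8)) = 1878 / 1105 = 1.70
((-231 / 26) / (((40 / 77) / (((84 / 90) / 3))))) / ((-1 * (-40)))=-41503 / 312000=-0.13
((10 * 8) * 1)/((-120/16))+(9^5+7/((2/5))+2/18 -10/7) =7440869/126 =59054.52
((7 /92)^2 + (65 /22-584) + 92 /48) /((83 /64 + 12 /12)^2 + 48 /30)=-207047683840 /2458172541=-84.23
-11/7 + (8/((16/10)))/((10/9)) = 41/14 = 2.93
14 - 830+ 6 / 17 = -13866 / 17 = -815.65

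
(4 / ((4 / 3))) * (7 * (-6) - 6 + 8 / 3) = -136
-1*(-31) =31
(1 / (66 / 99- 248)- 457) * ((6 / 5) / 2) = -1017291 / 3710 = -274.20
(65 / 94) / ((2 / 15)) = 975 / 188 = 5.19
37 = 37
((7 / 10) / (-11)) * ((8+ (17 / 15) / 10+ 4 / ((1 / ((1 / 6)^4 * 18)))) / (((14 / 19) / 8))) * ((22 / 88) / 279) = -0.01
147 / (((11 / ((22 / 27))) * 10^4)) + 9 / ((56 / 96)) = 15.43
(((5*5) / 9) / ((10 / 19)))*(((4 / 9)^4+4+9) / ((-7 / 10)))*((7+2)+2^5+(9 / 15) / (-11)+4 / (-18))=-163827190490 / 40920957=-4003.50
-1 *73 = -73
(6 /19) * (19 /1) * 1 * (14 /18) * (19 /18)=133 /27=4.93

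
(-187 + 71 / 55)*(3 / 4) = -15321 / 110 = -139.28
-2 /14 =-1 /7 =-0.14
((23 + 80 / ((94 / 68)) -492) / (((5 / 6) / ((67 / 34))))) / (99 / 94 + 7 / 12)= -46607076 / 78455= -594.06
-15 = -15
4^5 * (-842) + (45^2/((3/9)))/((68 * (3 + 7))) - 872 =-863071.07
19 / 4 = 4.75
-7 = -7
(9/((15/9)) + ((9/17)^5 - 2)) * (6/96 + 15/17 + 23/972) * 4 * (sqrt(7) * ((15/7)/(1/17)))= 111719042015 * sqrt(7)/230016834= 1285.04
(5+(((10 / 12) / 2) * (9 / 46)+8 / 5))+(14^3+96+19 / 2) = 2627687 / 920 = 2856.18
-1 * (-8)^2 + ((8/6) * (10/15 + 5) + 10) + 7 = -355/9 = -39.44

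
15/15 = 1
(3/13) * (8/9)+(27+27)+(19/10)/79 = 1670801/30810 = 54.23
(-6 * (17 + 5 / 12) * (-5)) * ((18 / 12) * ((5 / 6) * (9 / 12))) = 489.84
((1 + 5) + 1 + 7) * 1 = 14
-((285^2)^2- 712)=-6597499913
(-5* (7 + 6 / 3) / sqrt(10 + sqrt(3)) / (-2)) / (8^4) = 45 / (8192* sqrt(sqrt(3) + 10)) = 0.00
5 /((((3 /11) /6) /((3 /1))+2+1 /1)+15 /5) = 330 /397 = 0.83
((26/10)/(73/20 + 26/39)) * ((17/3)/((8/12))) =1326/259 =5.12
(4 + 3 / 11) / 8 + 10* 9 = 7967 / 88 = 90.53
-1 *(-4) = 4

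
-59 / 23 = -2.57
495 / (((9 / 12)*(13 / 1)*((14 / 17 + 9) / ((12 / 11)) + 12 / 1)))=26928 / 11141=2.42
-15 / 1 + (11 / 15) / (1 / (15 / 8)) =-109 / 8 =-13.62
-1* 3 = -3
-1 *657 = -657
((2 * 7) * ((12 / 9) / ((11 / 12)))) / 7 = 32 / 11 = 2.91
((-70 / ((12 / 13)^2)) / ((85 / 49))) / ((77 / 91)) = -753571 / 13464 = -55.97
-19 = -19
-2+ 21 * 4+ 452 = 534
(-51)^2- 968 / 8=2480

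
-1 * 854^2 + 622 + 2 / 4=-1457387 / 2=-728693.50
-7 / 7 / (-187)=1 / 187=0.01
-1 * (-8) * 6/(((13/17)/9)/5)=2824.62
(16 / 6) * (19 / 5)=152 / 15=10.13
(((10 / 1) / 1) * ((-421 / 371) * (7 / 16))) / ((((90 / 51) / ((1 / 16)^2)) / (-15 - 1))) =7157 / 40704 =0.18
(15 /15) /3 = 1 /3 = 0.33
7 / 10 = 0.70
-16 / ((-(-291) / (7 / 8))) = -14 / 291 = -0.05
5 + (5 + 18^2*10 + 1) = 3251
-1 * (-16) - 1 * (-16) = 32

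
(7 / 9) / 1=7 / 9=0.78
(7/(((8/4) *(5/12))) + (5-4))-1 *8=7/5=1.40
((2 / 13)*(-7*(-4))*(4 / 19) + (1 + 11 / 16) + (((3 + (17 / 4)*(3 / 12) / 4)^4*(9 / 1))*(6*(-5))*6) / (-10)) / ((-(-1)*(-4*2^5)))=-38179326953191 / 265214230528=-143.96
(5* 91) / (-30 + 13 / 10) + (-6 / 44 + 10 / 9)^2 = -23955391 / 1607364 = -14.90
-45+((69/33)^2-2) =-5158/121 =-42.63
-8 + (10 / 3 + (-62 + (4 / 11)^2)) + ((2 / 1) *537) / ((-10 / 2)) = -281.33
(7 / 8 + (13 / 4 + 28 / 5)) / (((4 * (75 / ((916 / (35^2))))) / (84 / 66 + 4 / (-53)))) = 31089269 / 1071262500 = 0.03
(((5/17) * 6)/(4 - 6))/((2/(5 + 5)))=-75/17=-4.41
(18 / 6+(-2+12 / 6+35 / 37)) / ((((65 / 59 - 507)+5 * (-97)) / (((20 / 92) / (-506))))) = 0.00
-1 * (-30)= 30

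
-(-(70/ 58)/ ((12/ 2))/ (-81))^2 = -0.00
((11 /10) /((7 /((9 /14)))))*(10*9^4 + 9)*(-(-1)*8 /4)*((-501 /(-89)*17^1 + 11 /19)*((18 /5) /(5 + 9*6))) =9518467854258 /122217025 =77881.69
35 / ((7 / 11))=55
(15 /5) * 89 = 267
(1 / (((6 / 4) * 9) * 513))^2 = 4 / 191850201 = 0.00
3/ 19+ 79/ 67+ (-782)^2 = 778471754/ 1273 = 611525.34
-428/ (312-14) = -214/ 149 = -1.44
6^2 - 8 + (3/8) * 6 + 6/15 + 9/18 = 31.15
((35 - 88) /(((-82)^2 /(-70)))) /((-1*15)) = -371 /10086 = -0.04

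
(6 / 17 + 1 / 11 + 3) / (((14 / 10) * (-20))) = -23 / 187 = -0.12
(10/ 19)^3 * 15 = 15000/ 6859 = 2.19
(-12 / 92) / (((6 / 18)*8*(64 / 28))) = -63 / 2944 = -0.02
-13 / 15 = -0.87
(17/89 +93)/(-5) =-8294/445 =-18.64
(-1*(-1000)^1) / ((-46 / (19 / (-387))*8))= 2375 / 17802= 0.13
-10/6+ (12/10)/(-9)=-9/5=-1.80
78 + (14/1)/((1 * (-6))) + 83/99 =7574/99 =76.51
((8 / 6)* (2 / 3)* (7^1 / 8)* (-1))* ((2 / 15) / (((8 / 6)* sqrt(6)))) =-0.03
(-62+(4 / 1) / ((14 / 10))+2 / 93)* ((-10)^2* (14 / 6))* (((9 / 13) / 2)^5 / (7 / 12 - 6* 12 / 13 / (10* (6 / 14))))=47347456500 / 489621223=96.70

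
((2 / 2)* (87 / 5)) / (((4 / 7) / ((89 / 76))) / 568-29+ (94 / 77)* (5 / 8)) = -169323924 / 274773355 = -0.62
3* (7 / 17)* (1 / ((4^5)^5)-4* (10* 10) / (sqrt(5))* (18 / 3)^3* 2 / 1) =21 / 19140298416324608-725760* sqrt(5) / 17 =-95461.69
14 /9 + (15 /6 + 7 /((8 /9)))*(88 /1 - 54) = 12755 /36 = 354.31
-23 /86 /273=-23 /23478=-0.00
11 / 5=2.20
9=9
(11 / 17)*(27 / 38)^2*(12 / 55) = 2187 / 30685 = 0.07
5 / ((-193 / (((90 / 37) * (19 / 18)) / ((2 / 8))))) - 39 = -39.27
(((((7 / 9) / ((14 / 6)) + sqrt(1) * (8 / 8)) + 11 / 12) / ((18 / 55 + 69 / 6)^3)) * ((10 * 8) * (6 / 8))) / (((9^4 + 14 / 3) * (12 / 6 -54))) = -134763750 / 563865245163961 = -0.00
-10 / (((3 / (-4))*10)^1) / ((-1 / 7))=-28 / 3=-9.33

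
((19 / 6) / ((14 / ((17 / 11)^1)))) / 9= 323 / 8316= 0.04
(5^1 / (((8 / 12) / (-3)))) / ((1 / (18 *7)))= -2835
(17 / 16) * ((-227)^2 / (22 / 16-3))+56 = -874537 / 26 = -33636.04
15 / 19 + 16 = 319 / 19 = 16.79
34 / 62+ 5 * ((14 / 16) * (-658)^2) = 117441519 / 62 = 1894218.05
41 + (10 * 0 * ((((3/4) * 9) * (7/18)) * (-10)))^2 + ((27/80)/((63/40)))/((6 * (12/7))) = 1969/48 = 41.02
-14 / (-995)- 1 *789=-785041 / 995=-788.99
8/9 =0.89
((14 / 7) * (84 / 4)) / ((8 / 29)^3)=512169 / 256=2000.66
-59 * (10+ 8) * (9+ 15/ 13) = -140184/ 13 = -10783.38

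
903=903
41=41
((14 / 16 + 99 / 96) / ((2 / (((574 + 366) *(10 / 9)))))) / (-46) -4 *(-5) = -5435 / 3312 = -1.64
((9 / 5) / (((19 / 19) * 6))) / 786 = 1 / 2620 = 0.00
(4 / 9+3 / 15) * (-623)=-401.49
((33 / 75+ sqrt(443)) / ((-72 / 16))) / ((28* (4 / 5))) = -5* sqrt(443) / 504 - 11 / 2520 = -0.21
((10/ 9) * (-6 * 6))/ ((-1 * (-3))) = -40/ 3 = -13.33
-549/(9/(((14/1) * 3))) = -2562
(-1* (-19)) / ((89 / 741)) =14079 / 89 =158.19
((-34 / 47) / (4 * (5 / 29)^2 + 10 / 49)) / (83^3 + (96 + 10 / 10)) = -700553 / 178876736940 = -0.00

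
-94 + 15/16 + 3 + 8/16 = -1433/16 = -89.56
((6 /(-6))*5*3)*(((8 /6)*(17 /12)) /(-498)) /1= 85 /1494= 0.06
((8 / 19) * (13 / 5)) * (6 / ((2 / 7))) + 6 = 2754 / 95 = 28.99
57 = 57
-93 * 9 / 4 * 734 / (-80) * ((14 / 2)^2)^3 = 36139302171 / 160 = 225870638.57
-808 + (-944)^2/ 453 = 525112/ 453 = 1159.19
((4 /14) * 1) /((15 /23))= 46 /105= 0.44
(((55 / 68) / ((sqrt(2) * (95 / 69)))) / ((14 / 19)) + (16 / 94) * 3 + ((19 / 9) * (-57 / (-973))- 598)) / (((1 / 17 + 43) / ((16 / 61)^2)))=-89166377408 / 93420612999 + 1012 * sqrt(2) / 1588867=-0.95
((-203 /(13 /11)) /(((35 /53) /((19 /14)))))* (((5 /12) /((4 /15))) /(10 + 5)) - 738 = -6768401 /8736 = -774.77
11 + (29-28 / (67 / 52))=1224 / 67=18.27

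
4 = 4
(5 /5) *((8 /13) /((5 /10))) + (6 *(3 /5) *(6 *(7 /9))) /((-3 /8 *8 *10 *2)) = 309 /325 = 0.95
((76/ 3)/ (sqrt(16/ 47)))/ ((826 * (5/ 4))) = 38 * sqrt(47)/ 6195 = 0.04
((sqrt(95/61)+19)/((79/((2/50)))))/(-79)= -19/156025 - sqrt(5795)/9517525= -0.00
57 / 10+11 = 167 / 10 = 16.70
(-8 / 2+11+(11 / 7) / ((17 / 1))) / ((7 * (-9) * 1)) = -844 / 7497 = -0.11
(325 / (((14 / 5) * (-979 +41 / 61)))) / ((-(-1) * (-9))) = 99125 / 7519428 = 0.01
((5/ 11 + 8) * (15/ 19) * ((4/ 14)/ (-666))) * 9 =-1395/ 54131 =-0.03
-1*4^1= -4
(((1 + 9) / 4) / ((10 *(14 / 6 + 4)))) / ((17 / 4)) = 3 / 323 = 0.01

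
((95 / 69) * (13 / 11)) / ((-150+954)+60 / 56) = 1330 / 658053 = 0.00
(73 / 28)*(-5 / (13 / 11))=-4015 / 364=-11.03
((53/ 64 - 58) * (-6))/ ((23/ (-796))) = -2184423/ 184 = -11871.86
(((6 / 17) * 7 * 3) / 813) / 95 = 42 / 437665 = 0.00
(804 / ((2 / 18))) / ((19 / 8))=57888 / 19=3046.74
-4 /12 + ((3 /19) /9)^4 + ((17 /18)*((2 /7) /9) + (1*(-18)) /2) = -229147756 /24630669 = -9.30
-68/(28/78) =-1326/7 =-189.43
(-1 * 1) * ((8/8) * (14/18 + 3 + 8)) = -106/9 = -11.78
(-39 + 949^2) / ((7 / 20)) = 18011240 / 7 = 2573034.29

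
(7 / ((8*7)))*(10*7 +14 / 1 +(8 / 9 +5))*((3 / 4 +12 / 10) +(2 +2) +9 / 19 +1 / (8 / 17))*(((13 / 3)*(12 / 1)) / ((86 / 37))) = 2528171113 / 1176480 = 2148.93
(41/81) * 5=2.53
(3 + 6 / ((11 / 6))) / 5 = 1.25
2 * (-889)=-1778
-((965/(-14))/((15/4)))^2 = -148996/441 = -337.86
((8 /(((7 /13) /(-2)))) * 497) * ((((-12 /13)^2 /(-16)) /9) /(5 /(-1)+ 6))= 1136 /13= 87.38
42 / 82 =21 / 41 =0.51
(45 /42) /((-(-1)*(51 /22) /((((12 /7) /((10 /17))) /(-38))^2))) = 1683 /619115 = 0.00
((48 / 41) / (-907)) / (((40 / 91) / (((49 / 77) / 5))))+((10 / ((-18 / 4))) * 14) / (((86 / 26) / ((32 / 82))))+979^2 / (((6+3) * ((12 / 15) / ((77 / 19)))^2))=62471013595028162411 / 22859250519600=2732854.85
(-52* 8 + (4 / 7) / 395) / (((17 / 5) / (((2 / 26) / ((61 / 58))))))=-66713688 / 7454993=-8.95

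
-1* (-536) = 536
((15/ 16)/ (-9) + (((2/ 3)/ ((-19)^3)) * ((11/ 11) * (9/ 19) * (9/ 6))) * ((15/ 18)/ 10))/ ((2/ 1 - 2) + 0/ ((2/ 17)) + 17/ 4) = -651641/ 26585484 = -0.02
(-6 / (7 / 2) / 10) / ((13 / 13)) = -6 / 35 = -0.17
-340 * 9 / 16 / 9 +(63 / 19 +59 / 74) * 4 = -13491 / 2812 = -4.80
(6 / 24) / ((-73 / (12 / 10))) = -3 / 730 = -0.00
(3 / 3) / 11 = 1 / 11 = 0.09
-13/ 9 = -1.44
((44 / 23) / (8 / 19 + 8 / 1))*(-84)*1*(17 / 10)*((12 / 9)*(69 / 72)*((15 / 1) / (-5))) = 24871 / 200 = 124.36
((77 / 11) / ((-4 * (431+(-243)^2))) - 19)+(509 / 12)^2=1780.17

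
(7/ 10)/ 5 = 7/ 50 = 0.14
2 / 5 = 0.40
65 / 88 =0.74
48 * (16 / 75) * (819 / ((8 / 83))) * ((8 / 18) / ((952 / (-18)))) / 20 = -36.56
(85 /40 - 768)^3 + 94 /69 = -15870577508299 /35328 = -449235097.04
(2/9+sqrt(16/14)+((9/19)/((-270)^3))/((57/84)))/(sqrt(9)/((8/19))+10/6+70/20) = 175445972/9704356875+48 * sqrt(14)/2065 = 0.11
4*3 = 12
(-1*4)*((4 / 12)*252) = -336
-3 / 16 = -0.19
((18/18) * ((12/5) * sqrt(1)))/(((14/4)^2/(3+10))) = 624/245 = 2.55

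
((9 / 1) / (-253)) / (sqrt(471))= -3 * sqrt(471) / 39721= -0.00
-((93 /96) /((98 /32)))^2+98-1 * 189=-874925 /9604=-91.10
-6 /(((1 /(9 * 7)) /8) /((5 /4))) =-3780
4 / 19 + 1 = 23 / 19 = 1.21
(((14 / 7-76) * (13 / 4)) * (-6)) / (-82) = -1443 / 82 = -17.60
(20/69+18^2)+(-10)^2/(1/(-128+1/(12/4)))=-858524/69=-12442.38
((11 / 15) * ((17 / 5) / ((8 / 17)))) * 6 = 3179 / 100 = 31.79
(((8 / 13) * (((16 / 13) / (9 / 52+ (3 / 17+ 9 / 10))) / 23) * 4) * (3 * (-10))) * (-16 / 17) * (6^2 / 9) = 6553600 / 550459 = 11.91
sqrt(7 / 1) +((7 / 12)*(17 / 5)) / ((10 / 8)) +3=sqrt(7) +344 / 75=7.23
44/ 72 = 11/ 18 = 0.61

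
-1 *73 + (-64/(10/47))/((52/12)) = -9257/65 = -142.42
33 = 33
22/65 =0.34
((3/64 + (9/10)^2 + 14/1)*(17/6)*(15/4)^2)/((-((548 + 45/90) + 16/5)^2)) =-10102675/5194630656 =-0.00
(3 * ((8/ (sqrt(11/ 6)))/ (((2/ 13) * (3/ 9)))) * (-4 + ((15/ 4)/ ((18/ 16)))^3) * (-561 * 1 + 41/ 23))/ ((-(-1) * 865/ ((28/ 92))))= -4176137056 * sqrt(66)/ 15100305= -2246.78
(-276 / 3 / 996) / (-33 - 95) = 23 / 31872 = 0.00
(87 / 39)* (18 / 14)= 2.87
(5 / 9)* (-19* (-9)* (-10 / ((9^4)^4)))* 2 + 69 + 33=189008059262885882 / 1853020188851841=102.00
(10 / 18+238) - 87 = 1364 / 9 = 151.56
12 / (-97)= -12 / 97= -0.12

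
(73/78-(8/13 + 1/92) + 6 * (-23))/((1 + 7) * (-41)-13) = 494033/1223508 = 0.40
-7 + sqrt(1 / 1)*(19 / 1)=12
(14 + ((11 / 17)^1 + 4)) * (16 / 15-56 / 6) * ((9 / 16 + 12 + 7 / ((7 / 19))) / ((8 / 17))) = -992527 / 96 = -10338.82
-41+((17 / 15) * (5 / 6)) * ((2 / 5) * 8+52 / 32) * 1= -26239 / 720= -36.44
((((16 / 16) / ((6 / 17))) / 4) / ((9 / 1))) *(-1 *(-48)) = 34 / 9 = 3.78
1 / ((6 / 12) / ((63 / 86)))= 63 / 43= 1.47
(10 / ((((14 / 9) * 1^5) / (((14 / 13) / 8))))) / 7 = 45 / 364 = 0.12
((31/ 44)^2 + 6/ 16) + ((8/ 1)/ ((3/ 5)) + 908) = 5356165/ 5808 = 922.20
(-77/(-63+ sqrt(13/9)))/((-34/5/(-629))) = 42735 * sqrt(13)/71416+ 8076915/71416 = 115.25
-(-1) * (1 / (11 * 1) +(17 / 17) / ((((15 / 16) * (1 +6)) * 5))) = 701 / 5775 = 0.12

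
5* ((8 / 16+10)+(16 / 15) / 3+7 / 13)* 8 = 53324 / 117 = 455.76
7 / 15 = 0.47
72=72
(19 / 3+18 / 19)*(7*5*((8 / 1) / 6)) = 58100 / 171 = 339.77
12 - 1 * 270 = -258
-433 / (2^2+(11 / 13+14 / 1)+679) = -5629 / 9072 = -0.62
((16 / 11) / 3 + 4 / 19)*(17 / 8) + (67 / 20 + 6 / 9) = 68899 / 12540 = 5.49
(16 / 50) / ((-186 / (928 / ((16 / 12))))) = -928 / 775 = -1.20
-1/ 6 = -0.17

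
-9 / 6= -3 / 2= -1.50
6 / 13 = 0.46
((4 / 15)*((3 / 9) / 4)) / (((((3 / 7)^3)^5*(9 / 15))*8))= 4747561509943 / 3099363912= 1531.79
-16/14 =-8/7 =-1.14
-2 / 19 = -0.11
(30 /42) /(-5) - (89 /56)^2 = -8369 /3136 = -2.67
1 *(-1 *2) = -2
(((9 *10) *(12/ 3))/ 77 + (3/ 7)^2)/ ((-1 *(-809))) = 2619/ 436051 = 0.01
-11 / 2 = -5.50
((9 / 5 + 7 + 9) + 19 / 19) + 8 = 134 / 5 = 26.80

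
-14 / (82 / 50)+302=12032 / 41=293.46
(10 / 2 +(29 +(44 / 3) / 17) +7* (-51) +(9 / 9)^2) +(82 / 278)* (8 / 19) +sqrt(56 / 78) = -320.17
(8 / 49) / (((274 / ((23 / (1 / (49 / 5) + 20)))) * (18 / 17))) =782 / 1214505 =0.00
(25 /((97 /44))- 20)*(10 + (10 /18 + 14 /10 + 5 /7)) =-31928 /291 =-109.72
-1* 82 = -82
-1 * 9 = -9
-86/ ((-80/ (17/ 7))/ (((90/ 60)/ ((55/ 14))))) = 2193/ 2200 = 1.00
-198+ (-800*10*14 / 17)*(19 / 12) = -542098 / 51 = -10629.37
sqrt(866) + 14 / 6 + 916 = sqrt(866) + 2755 / 3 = 947.76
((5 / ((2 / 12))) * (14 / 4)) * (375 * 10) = 393750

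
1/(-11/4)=-0.36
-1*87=-87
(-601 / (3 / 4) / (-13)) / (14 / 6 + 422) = 2404 / 16549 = 0.15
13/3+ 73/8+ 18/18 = 347/24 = 14.46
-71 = -71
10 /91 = 0.11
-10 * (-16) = 160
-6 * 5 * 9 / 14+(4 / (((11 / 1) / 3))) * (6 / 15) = -7257 / 385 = -18.85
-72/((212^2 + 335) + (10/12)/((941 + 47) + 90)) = -465696/292864577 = -0.00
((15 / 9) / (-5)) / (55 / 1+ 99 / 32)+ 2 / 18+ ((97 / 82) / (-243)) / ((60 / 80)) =5494277 / 55563651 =0.10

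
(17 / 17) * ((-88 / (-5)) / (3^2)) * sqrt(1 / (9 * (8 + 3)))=8 * sqrt(11) / 135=0.20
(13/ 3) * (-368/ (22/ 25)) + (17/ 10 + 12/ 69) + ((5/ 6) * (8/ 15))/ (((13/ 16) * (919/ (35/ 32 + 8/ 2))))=-492446522677/ 272033190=-1810.24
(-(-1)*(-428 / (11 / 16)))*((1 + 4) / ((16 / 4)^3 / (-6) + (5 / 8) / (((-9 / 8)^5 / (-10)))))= 63182430 / 146113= 432.42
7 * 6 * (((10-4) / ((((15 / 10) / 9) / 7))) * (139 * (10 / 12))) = 1225980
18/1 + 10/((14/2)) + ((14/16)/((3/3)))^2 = 9047/448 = 20.19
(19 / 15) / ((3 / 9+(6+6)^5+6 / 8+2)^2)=48 / 2346400371695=0.00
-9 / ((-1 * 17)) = 9 / 17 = 0.53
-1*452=-452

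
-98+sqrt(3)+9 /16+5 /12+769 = sqrt(3)+32255 /48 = 673.71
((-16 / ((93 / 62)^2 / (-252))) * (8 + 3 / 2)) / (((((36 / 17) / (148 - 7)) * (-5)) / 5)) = -3400544 / 3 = -1133514.67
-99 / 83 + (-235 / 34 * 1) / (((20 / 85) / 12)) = -58713 / 166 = -353.69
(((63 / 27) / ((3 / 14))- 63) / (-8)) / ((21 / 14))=469 / 108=4.34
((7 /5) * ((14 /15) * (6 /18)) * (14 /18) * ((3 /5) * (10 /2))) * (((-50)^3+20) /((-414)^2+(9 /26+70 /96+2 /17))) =-20210899072 /27272721345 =-0.74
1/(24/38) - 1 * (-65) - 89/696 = 46253/696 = 66.46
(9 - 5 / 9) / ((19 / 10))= 40 / 9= 4.44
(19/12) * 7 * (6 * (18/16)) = 1197/16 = 74.81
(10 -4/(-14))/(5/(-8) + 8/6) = 1728/119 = 14.52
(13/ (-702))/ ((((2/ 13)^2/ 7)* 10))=-1183/ 2160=-0.55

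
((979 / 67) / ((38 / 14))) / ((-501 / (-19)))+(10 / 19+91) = 58503220 / 637773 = 91.73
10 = 10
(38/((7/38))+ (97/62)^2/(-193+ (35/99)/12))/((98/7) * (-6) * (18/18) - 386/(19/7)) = -0.91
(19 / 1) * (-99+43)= -1064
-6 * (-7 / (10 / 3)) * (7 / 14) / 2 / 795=21 / 5300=0.00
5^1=5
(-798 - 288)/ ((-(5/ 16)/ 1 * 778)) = 8688/ 1945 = 4.47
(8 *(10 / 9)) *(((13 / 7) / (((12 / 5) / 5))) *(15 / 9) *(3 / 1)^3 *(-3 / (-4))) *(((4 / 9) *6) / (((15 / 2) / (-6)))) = -52000 / 21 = -2476.19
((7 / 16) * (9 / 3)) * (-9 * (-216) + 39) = 41643 / 16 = 2602.69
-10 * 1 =-10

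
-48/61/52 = -12/793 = -0.02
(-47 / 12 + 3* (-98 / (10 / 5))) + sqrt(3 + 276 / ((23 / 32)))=-1811 / 12 + 3* sqrt(43)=-131.24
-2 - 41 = -43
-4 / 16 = -1 / 4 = -0.25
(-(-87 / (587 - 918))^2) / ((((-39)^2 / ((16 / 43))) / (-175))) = 2354800 / 796179787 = 0.00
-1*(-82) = 82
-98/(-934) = 49/467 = 0.10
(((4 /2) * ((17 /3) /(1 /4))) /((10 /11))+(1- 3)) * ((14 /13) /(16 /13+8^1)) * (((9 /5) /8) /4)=2513 /8000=0.31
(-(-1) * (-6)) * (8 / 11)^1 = -48 / 11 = -4.36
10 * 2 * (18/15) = 24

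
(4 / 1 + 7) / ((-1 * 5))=-11 / 5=-2.20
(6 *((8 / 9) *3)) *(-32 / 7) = -512 / 7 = -73.14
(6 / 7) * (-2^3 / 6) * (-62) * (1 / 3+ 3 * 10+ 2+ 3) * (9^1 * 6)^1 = 946368 / 7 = 135195.43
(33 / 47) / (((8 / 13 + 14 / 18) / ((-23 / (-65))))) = 6831 / 38305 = 0.18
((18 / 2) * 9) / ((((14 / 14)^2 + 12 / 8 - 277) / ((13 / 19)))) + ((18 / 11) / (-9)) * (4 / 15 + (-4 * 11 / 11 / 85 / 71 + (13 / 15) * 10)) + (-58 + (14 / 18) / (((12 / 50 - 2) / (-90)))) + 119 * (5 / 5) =4152535049 / 41967390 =98.95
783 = 783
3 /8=0.38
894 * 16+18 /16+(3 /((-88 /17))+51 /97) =15263511 /1067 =14305.07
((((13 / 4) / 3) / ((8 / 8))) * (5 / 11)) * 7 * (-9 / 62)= -1365 / 2728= -0.50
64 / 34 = 32 / 17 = 1.88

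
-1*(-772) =772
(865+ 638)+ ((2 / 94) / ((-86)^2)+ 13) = 1516.00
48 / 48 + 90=91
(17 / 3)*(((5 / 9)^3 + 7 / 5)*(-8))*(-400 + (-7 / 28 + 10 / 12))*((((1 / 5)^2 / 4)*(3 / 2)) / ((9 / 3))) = 116680792 / 820125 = 142.27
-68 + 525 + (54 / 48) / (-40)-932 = -475.03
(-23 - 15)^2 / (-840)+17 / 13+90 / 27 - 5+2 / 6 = -4763 / 2730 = -1.74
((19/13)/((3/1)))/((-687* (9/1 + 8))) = -19/455481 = -0.00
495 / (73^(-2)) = 2637855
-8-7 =-15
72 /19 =3.79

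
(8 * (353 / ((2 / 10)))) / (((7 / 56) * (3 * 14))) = 56480 / 21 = 2689.52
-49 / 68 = -0.72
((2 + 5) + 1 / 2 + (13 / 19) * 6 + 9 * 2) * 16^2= 144000 / 19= 7578.95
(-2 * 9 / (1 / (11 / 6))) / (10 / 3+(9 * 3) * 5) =-99 / 415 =-0.24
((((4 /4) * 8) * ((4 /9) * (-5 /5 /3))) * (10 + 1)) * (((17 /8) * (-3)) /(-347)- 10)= 1219196 /9369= 130.13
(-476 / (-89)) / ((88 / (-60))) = -3570 / 979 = -3.65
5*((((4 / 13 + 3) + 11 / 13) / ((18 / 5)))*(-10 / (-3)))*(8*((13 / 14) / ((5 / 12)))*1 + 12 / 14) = 32700 / 91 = 359.34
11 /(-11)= -1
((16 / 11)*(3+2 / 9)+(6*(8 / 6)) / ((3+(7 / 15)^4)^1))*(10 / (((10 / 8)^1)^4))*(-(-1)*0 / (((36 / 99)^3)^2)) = 0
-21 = -21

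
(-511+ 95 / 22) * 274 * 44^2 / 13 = -268776464 / 13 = -20675112.62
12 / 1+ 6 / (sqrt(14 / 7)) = 3 * sqrt(2)+ 12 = 16.24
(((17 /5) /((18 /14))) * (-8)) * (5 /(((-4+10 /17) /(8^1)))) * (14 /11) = 906304 /2871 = 315.68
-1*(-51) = 51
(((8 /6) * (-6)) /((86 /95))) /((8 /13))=-1235 /86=-14.36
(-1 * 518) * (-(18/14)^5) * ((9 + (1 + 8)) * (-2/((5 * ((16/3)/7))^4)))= -1592728677/5120000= -311.08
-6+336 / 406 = -150 / 29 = -5.17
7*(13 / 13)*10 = 70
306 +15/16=306.94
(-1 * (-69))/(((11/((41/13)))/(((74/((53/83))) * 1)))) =17375718/7579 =2292.61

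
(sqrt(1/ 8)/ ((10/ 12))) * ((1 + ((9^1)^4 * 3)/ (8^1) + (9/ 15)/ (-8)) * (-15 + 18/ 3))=-664551 * sqrt(2)/ 100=-9398.17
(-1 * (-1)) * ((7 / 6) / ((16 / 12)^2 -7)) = -21 / 94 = -0.22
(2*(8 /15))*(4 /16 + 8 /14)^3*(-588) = -12167 /35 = -347.63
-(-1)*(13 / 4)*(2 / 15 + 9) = 1781 / 60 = 29.68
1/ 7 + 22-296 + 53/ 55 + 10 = -101214/ 385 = -262.89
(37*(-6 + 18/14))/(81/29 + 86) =-35409/18025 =-1.96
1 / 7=0.14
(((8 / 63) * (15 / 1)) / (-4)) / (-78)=5 / 819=0.01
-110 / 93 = -1.18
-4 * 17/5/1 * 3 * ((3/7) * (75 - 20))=-6732/7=-961.71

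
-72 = -72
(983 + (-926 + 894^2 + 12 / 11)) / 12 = 2930745 / 44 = 66607.84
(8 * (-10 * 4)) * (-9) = 2880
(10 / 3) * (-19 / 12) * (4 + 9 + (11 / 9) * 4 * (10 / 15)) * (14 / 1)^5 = -11214974960 / 243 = -46152160.33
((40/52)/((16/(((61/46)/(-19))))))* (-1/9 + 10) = -27145/818064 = -0.03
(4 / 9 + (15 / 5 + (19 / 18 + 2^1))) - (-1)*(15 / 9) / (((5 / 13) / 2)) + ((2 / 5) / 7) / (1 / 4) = 15.40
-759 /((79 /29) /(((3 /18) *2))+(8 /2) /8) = -87.52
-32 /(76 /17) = -136 /19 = -7.16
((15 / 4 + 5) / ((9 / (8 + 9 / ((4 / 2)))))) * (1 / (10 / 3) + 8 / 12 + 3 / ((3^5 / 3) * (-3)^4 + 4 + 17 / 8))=266751275 / 22695984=11.75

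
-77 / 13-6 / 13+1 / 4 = -319 / 52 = -6.13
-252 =-252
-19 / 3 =-6.33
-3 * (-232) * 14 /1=9744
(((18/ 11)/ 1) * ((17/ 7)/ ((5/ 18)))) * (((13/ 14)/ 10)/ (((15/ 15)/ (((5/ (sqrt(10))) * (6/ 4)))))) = 53703 * sqrt(10)/ 53900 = 3.15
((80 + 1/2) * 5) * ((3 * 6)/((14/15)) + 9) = 11385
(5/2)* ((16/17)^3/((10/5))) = 5120/4913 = 1.04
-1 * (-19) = 19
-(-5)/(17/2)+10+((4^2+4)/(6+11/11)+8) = 2552/119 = 21.45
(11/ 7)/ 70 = 11/ 490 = 0.02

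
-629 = -629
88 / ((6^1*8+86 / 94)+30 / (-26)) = 26884 / 14591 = 1.84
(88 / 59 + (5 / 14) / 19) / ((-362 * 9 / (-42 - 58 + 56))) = 86911 / 4260921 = 0.02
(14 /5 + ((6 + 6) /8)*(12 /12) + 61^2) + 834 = 45593 /10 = 4559.30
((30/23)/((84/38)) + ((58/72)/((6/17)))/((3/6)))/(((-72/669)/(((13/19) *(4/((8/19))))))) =-259846067/834624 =-311.33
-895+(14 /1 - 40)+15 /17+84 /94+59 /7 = -910.80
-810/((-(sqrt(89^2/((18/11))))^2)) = 14580/87131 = 0.17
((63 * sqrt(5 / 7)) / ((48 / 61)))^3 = 214497045 * sqrt(35) / 4096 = 309809.97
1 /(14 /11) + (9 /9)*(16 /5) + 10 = 979 /70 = 13.99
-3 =-3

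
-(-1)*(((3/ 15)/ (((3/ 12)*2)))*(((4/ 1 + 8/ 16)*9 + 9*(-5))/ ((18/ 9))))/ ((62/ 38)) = -171/ 310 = -0.55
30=30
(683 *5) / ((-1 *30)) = -683 / 6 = -113.83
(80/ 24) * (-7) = -70/ 3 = -23.33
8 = 8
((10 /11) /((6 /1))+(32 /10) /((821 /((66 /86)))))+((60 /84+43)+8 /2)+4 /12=1965439978 /40774965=48.20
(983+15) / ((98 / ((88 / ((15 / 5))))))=43912 / 147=298.72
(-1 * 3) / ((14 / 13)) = -39 / 14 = -2.79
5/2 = 2.50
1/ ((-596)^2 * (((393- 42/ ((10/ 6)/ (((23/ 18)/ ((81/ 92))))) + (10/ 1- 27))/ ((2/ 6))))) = 0.00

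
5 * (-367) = -1835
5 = 5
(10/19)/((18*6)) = 0.00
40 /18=20 /9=2.22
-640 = -640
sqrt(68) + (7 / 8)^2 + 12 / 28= 535 / 448 + 2*sqrt(17)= 9.44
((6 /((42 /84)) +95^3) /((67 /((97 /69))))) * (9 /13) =249499617 /20033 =12454.43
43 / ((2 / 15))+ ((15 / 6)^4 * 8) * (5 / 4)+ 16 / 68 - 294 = 57033 / 136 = 419.36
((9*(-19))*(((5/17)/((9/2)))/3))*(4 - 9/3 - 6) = 950/51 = 18.63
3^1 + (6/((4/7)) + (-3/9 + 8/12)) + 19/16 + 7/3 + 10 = 1313/48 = 27.35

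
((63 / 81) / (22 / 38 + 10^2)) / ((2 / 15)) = 95 / 1638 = 0.06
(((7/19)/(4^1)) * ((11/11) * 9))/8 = 63/608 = 0.10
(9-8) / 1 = 1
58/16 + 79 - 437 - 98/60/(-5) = -354.05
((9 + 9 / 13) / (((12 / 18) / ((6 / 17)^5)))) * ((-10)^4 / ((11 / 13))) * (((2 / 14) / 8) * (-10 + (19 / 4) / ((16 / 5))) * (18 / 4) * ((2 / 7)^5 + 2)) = -338370514509375 / 262498902589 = -1289.04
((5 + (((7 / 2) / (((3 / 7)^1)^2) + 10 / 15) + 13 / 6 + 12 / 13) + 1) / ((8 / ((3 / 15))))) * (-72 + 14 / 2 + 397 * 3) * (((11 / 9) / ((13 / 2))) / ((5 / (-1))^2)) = 20876603 / 3422250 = 6.10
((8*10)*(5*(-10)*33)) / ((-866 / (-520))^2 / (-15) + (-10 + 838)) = -12168000000 / 76309501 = -159.46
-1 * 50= -50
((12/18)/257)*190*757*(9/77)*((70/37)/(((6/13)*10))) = 1869790/104599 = 17.88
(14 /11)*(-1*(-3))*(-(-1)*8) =336 /11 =30.55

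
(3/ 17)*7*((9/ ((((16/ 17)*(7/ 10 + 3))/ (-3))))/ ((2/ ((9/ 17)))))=-2.54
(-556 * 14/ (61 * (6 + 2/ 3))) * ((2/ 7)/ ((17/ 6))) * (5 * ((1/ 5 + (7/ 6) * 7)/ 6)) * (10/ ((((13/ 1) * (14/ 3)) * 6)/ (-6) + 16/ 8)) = 2.29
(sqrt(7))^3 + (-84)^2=7 * sqrt(7) + 7056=7074.52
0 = 0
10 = 10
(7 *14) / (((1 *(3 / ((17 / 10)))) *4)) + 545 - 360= 11933 / 60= 198.88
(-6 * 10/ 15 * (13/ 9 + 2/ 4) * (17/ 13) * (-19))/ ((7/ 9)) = 3230/ 13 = 248.46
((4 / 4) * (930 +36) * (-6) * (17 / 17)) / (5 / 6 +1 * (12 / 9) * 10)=-34776 / 85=-409.13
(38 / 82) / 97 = 19 / 3977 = 0.00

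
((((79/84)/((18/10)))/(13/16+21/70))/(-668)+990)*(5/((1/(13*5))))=903829535375/2809107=321749.77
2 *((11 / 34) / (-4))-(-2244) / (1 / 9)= 20195.84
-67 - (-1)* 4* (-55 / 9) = -823 / 9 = -91.44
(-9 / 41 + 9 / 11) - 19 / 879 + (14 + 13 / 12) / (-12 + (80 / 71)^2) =-71073488155 / 85774549872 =-0.83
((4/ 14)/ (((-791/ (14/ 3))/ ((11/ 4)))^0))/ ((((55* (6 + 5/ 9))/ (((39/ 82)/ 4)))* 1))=351/ 3725260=0.00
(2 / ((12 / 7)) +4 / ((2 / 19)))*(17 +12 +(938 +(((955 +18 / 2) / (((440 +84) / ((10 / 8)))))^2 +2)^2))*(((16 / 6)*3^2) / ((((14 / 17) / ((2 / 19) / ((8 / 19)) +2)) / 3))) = 8295762731734990665 / 1055487716864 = 7859648.77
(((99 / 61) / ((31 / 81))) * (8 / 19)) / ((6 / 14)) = 149688 / 35929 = 4.17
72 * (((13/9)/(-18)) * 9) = -52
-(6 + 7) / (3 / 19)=-247 / 3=-82.33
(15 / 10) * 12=18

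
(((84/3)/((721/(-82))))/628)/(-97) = 82/1568587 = 0.00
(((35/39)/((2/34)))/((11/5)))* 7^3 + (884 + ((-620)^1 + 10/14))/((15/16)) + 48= 40675259/15015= 2708.97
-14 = -14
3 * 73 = 219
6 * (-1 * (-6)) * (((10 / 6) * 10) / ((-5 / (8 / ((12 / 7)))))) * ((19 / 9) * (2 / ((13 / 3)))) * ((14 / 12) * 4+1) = -3091.97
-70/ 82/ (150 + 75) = -0.00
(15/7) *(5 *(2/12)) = 25/14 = 1.79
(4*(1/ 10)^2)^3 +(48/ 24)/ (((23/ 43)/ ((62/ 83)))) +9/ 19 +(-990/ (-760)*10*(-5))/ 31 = 40963858177/ 35137531250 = 1.17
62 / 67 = 0.93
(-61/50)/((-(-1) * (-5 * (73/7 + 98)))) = 427/189750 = 0.00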